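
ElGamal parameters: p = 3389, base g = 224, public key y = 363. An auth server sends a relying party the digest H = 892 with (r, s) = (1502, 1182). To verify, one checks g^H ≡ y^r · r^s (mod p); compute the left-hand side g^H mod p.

Squares mod 3389: 224^1≡224, 224^2≡2730, 224^4≡489, 224^8≡1891, 224^16≡486, 224^32≡2355, 224^64≡1621, 224^128≡1166, 224^256≡567, 224^512≡2923
892 = 512 + 256 + 64 + 32 + 16 + 8 + 4, so 224^892 ≡ 2923·567·1621·2355·486·1891·489 ≡ 1097 (mod 3389)

1097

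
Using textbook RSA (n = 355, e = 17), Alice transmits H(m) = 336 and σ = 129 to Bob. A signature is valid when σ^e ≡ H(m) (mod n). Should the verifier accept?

σ^2 ≡ 129^2 = 16641 ≡ 311
σ^4 ≡ 311^2 = 96721 ≡ 161
σ^8 ≡ 161^2 = 25921 ≡ 6
σ^16 ≡ 6^2 = 36
17 = 16 + 1, so σ^17 ≡ 36·129 ≡ 29 (mod 355)
The recovered value 29 does not match the digest 336.

reject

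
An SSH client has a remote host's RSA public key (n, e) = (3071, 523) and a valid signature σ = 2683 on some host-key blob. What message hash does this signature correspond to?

2349

σ^2 ≡ 2683^2 = 7198489 ≡ 65
σ^4 ≡ 65^2 = 4225 ≡ 1154
σ^8 ≡ 1154^2 = 1331716 ≡ 1973
σ^16 ≡ 1973^2 = 3892729 ≡ 1772
σ^32 ≡ 1772^2 = 3139984 ≡ 1422
σ^64 ≡ 1422^2 = 2022084 ≡ 1366
σ^128 ≡ 1366^2 = 1865956 ≡ 1859
σ^256 ≡ 1859^2 = 3455881 ≡ 1006
σ^512 ≡ 1006^2 = 1012036 ≡ 1677
523 = 512 + 8 + 2 + 1, so σ^523 ≡ 1677·1973·65·2683 ≡ 2349 (mod 3071)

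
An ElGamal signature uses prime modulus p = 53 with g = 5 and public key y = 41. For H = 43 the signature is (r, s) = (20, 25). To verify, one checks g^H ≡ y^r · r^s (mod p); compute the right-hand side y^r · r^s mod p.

Squares mod 53: 41^1≡41, 41^2≡38, 41^4≡13, 41^8≡10, 41^16≡47
20 = 16 + 4, so 41^20 ≡ 47·13 ≡ 28 (mod 53)
Squares mod 53: 20^1≡20, 20^2≡29, 20^4≡46, 20^8≡49, 20^16≡16
25 = 16 + 8 + 1, so 20^25 ≡ 16·49·20 ≡ 45 (mod 53)
y^r · r^s ≡ 28·45 = 1260 ≡ 41 (mod 53)

41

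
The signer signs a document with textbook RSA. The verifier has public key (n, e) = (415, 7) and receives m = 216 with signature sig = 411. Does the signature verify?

verifies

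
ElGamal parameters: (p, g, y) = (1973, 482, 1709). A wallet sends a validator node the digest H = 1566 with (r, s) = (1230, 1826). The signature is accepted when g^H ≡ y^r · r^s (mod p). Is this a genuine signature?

forged

Left side g^H mod p:
482^2 = 232324 ≡ 1483
482^4 ≡ 1483^2 = 2199289 ≡ 1367
482^8 ≡ 1367^2 = 1868689 ≡ 258
482^16 ≡ 258^2 = 66564 ≡ 1455
482^32 ≡ 1455^2 = 2117025 ≡ 1969
482^64 ≡ 1969^2 = 3876961 ≡ 16
482^128 ≡ 16^2 = 256
482^256 ≡ 256^2 = 65536 ≡ 427
482^512 ≡ 427^2 = 182329 ≡ 813
482^1024 ≡ 813^2 = 660969 ≡ 14
1566 = 1024 + 512 + 16 + 8 + 4 + 2, so 482^1566 ≡ 14·813·1455·258·1367·1483 ≡ 713 (mod 1973)
Right side y^r · r^s mod p:
1709^2 = 2920681 ≡ 641
1709^4 ≡ 641^2 = 410881 ≡ 497
1709^8 ≡ 497^2 = 247009 ≡ 384
1709^16 ≡ 384^2 = 147456 ≡ 1454
1709^32 ≡ 1454^2 = 2114116 ≡ 1033
1709^64 ≡ 1033^2 = 1067089 ≡ 1669
1709^128 ≡ 1669^2 = 2785561 ≡ 1658
1709^256 ≡ 1658^2 = 2748964 ≡ 575
1709^512 ≡ 575^2 = 330625 ≡ 1134
1709^1024 ≡ 1134^2 = 1285956 ≡ 1533
1230 = 1024 + 128 + 64 + 8 + 4 + 2, so 1709^1230 ≡ 1533·1658·1669·384·497·641 ≡ 1487 (mod 1973)
1230^2 = 1512900 ≡ 1582
1230^4 ≡ 1582^2 = 2502724 ≡ 960
1230^8 ≡ 960^2 = 921600 ≡ 209
1230^16 ≡ 209^2 = 43681 ≡ 275
1230^32 ≡ 275^2 = 75625 ≡ 651
1230^64 ≡ 651^2 = 423801 ≡ 1579
1230^128 ≡ 1579^2 = 2493241 ≡ 1342
1230^256 ≡ 1342^2 = 1800964 ≡ 1588
1230^512 ≡ 1588^2 = 2521744 ≡ 250
1230^1024 ≡ 250^2 = 62500 ≡ 1337
1826 = 1024 + 512 + 256 + 32 + 2, so 1230^1826 ≡ 1337·250·1588·651·1582 ≡ 909 (mod 1973)
1487·909 = 1351683 ≡ 178 (mod 1973)
713 ≠ 178, so verification fails.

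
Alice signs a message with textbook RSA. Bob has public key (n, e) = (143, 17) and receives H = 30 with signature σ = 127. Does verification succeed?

passes

Squares mod 143: σ^1≡127, σ^2≡113, σ^4≡42, σ^8≡48, σ^16≡16
17 = 16 + 1, so σ^17 ≡ 16·127 ≡ 30 (mod 143)
σ^17 mod 143 = 30 matches H.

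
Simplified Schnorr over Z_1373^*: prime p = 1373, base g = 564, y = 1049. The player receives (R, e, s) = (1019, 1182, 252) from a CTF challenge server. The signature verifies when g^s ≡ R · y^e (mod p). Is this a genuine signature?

forged

g^s mod p:
564^2 = 318096 ≡ 933
564^4 ≡ 933^2 = 870489 ≡ 7
564^8 ≡ 7^2 = 49
564^16 ≡ 49^2 = 2401 ≡ 1028
564^32 ≡ 1028^2 = 1056784 ≡ 947
564^64 ≡ 947^2 = 896809 ≡ 240
564^128 ≡ 240^2 = 57600 ≡ 1307
252 = 128 + 64 + 32 + 16 + 8 + 4, so 564^252 ≡ 1307·240·947·1028·49·7 ≡ 230 (mod 1373)
R · y^e mod p:
1049^2 = 1100401 ≡ 628
1049^4 ≡ 628^2 = 394384 ≡ 333
1049^8 ≡ 333^2 = 110889 ≡ 1049
1049^16 ≡ 1049^2 = 1100401 ≡ 628
1049^32 ≡ 628^2 = 394384 ≡ 333
1049^64 ≡ 333^2 = 110889 ≡ 1049
1049^128 ≡ 1049^2 = 1100401 ≡ 628
1049^256 ≡ 628^2 = 394384 ≡ 333
1049^512 ≡ 333^2 = 110889 ≡ 1049
1049^1024 ≡ 1049^2 = 1100401 ≡ 628
1182 = 1024 + 128 + 16 + 8 + 4 + 2, so 1049^1182 ≡ 628·628·628·1049·333·628 ≡ 428 (mod 1373)
1019·428 = 436132 ≡ 891 (mod 1373)
230 ≠ 891; the check fails.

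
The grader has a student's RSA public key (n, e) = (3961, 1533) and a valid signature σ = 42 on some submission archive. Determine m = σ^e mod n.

σ^2 ≡ 42^2 = 1764
σ^4 ≡ 1764^2 = 3111696 ≡ 2311
σ^8 ≡ 2311^2 = 5340721 ≡ 1293
σ^16 ≡ 1293^2 = 1671849 ≡ 307
σ^32 ≡ 307^2 = 94249 ≡ 3146
σ^64 ≡ 3146^2 = 9897316 ≡ 2738
σ^128 ≡ 2738^2 = 7496644 ≡ 2432
σ^256 ≡ 2432^2 = 5914624 ≡ 851
σ^512 ≡ 851^2 = 724201 ≡ 3299
σ^1024 ≡ 3299^2 = 10883401 ≡ 2534
1533 = 1024 + 256 + 128 + 64 + 32 + 16 + 8 + 4 + 1, so σ^1533 ≡ 2534·851·2432·2738·3146·307·1293·2311·42 ≡ 3868 (mod 3961)

3868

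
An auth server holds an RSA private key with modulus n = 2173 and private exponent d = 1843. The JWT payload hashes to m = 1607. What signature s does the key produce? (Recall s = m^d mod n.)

1209

Squares mod 2173: m^1≡1607, m^2≡925, m^4≡1636, m^8≡1533, m^16≡1076, m^32≡1740, m^64≡611, m^128≡1738, m^256≡174, m^512≡2027, m^1024≡1759
1843 = 1024 + 512 + 256 + 32 + 16 + 2 + 1, so m^1843 ≡ 1759·2027·174·1740·1076·925·1607 ≡ 1209 (mod 2173)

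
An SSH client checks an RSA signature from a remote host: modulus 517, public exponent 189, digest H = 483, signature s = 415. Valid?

s^2 ≡ 415^2 = 172225 ≡ 64
s^4 ≡ 64^2 = 4096 ≡ 477
s^8 ≡ 477^2 = 227529 ≡ 49
s^16 ≡ 49^2 = 2401 ≡ 333
s^32 ≡ 333^2 = 110889 ≡ 251
s^64 ≡ 251^2 = 63001 ≡ 444
s^128 ≡ 444^2 = 197136 ≡ 159
189 = 128 + 32 + 16 + 8 + 4 + 1, so s^189 ≡ 159·251·333·49·477·415 ≡ 414 (mod 517)
s^189 mod 517 = 414, but H = 483.

no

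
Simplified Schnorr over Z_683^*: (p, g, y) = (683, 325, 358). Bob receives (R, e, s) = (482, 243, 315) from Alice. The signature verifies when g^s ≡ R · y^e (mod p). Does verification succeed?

passes

g^s mod p:
325^2 = 105625 ≡ 443
325^4 ≡ 443^2 = 196249 ≡ 228
325^8 ≡ 228^2 = 51984 ≡ 76
325^16 ≡ 76^2 = 5776 ≡ 312
325^32 ≡ 312^2 = 97344 ≡ 358
325^64 ≡ 358^2 = 128164 ≡ 443
325^128 ≡ 443^2 = 196249 ≡ 228
325^256 ≡ 228^2 = 51984 ≡ 76
315 = 256 + 32 + 16 + 8 + 2 + 1, so 325^315 ≡ 76·358·312·76·443·325 ≡ 336 (mod 683)
R · y^e mod p:
358^2 = 128164 ≡ 443
358^4 ≡ 443^2 = 196249 ≡ 228
358^8 ≡ 228^2 = 51984 ≡ 76
358^16 ≡ 76^2 = 5776 ≡ 312
358^32 ≡ 312^2 = 97344 ≡ 358
358^64 ≡ 358^2 = 128164 ≡ 443
358^128 ≡ 443^2 = 196249 ≡ 228
243 = 128 + 64 + 32 + 16 + 2 + 1, so 358^243 ≡ 228·443·358·312·443·358 ≡ 559 (mod 683)
482·559 = 269438 ≡ 336 (mod 683)
336 ≡ 336 (mod 683); signature holds.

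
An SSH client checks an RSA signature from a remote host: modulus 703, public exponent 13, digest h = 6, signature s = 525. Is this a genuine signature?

s^2 ≡ 525^2 = 275625 ≡ 49
s^4 ≡ 49^2 = 2401 ≡ 292
s^8 ≡ 292^2 = 85264 ≡ 201
13 = 8 + 4 + 1, so s^13 ≡ 201·292·525 ≡ 107 (mod 703)
The recovered value 107 does not match the digest 6.

forged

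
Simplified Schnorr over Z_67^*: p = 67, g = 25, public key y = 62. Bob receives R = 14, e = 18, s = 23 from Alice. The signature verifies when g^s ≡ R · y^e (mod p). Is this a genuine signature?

genuine

g^s mod p:
25^2 = 625 ≡ 22
25^4 ≡ 22^2 = 484 ≡ 15
25^8 ≡ 15^2 = 225 ≡ 24
25^16 ≡ 24^2 = 576 ≡ 40
23 = 16 + 4 + 2 + 1, so 25^23 ≡ 40·15·22·25 ≡ 25 (mod 67)
R · y^e mod p:
62^2 = 3844 ≡ 25
62^4 ≡ 25^2 = 625 ≡ 22
62^8 ≡ 22^2 = 484 ≡ 15
62^16 ≡ 15^2 = 225 ≡ 24
18 = 16 + 2, so 62^18 ≡ 24·25 ≡ 64 (mod 67)
14·64 = 896 ≡ 25 (mod 67)
25 ≡ 25 (mod 67); signature holds.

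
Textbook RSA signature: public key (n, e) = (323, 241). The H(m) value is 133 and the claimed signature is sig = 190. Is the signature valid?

sig^241 mod 323 = 190
The recovered value 190 does not match the digest 133.

invalid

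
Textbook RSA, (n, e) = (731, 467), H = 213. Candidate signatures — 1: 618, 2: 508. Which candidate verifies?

Candidate 1: 618^2 = 381924 ≡ 342; 618^4 ≡ 342^2 = 116964 ≡ 4; 618^8 ≡ 4^2 = 16; 618^16 ≡ 16^2 = 256; 618^32 ≡ 256^2 = 65536 ≡ 477; 618^64 ≡ 477^2 = 227529 ≡ 188; 618^128 ≡ 188^2 = 35344 ≡ 256; 618^256 ≡ 256^2 = 65536 ≡ 477; 467 = 256 + 128 + 64 + 16 + 2 + 1, so 618^467 ≡ 477·256·188·256·342·618 ≡ 709 (mod 731)
Candidate 2: 508^2 = 258064 ≡ 21; 508^4 ≡ 21^2 = 441; 508^8 ≡ 441^2 = 194481 ≡ 35; 508^16 ≡ 35^2 = 1225 ≡ 494; 508^32 ≡ 494^2 = 244036 ≡ 613; 508^64 ≡ 613^2 = 375769 ≡ 35; 508^128 ≡ 35^2 = 1225 ≡ 494; 508^256 ≡ 494^2 = 244036 ≡ 613; 467 = 256 + 128 + 64 + 16 + 2 + 1, so 508^467 ≡ 613·494·35·494·21·508 ≡ 213 (mod 731)
  → matches H = 213

2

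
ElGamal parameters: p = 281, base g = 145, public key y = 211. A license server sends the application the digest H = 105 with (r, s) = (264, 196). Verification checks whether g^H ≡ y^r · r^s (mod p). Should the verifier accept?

Left side g^H mod p:
Squares mod 281: 145^1≡145, 145^2≡231, 145^4≡252, 145^8≡279, 145^16≡4, 145^32≡16, 145^64≡256
105 = 64 + 32 + 8 + 1, so 145^105 ≡ 256·16·279·145 ≡ 228 (mod 281)
Right side y^r · r^s mod p:
Squares mod 281: 211^1≡211, 211^2≡123, 211^4≡236, 211^8≡58, 211^16≡273, 211^32≡64, 211^64≡162, 211^128≡111, 211^256≡238
264 = 256 + 8, so 211^264 ≡ 238·58 ≡ 35 (mod 281)
Squares mod 281: 264^1≡264, 264^2≡8, 264^4≡64, 264^8≡162, 264^16≡111, 264^32≡238, 264^64≡163, 264^128≡155
196 = 128 + 64 + 4, so 264^196 ≡ 155·163·64 ≡ 86 (mod 281)
35·86 = 3010 ≡ 200 (mod 281)
228 ≠ 200, so verification fails.

reject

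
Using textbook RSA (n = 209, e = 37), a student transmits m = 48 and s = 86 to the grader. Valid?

yes

Squares mod 209: s^1≡86, s^2≡81, s^4≡82, s^8≡36, s^16≡42, s^32≡92
37 = 32 + 4 + 1, so s^37 ≡ 92·82·86 ≡ 48 (mod 209)
48 = m, so the signature checks out.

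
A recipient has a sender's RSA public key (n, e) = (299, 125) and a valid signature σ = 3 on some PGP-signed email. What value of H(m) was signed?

35

Squares mod 299: σ^1≡3, σ^2≡9, σ^4≡81, σ^8≡282, σ^16≡289, σ^32≡100, σ^64≡133
125 = 64 + 32 + 16 + 8 + 4 + 1, so σ^125 ≡ 133·100·289·282·81·3 ≡ 35 (mod 299)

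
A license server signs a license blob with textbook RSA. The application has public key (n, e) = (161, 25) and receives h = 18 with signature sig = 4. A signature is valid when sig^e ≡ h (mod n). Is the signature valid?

valid

sig^25 mod 161 = 18
sig^25 mod 161 = 18 matches h.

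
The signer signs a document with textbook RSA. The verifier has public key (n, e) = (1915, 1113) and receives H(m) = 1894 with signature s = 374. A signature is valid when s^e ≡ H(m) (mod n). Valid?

yes

s^2 ≡ 374^2 = 139876 ≡ 81
s^4 ≡ 81^2 = 6561 ≡ 816
s^8 ≡ 816^2 = 665856 ≡ 1351
s^16 ≡ 1351^2 = 1825201 ≡ 206
s^32 ≡ 206^2 = 42436 ≡ 306
s^64 ≡ 306^2 = 93636 ≡ 1716
s^128 ≡ 1716^2 = 2944656 ≡ 1301
s^256 ≡ 1301^2 = 1692601 ≡ 1656
s^512 ≡ 1656^2 = 2742336 ≡ 56
s^1024 ≡ 56^2 = 3136 ≡ 1221
1113 = 1024 + 64 + 16 + 8 + 1, so s^1113 ≡ 1221·1716·206·1351·374 ≡ 1894 (mod 1915)
1894 = H(m), so the signature checks out.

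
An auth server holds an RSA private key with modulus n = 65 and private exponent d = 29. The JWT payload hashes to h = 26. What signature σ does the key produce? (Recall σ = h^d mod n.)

h^2 ≡ 26^2 = 676 ≡ 26
h^4 ≡ 26^2 = 676 ≡ 26
h^8 ≡ 26^2 = 676 ≡ 26
h^16 ≡ 26^2 = 676 ≡ 26
29 = 16 + 8 + 4 + 1, so h^29 ≡ 26·26·26·26 ≡ 26 (mod 65)

26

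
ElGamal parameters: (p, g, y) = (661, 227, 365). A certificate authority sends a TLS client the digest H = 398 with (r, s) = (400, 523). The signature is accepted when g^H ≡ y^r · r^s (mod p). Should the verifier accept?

reject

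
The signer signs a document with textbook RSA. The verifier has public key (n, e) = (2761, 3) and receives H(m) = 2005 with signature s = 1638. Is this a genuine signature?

s^2 ≡ 1638^2 = 2683044 ≡ 2113
3 = 2 + 1, so s^3 ≡ 2113·1638 ≡ 1561 (mod 2761)
s^3 mod 2761 = 1561, but H(m) = 2005.

forged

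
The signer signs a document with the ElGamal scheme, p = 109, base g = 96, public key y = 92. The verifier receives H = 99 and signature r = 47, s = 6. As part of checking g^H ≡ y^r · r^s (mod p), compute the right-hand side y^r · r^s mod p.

68

Squares mod 109: 92^1≡92, 92^2≡71, 92^4≡27, 92^8≡75, 92^16≡66, 92^32≡105
47 = 32 + 8 + 4 + 2 + 1, so 92^47 ≡ 105·75·27·71·92 ≡ 54 (mod 109)
Squares mod 109: 47^1≡47, 47^2≡29, 47^4≡78
6 = 4 + 2, so 47^6 ≡ 78·29 ≡ 82 (mod 109)
y^r · r^s ≡ 54·82 = 4428 ≡ 68 (mod 109)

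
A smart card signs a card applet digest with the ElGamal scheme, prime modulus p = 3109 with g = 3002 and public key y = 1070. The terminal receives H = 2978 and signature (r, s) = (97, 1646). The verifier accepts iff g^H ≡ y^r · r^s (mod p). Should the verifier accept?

Left side g^H mod p:
Squares mod 3109: 3002^1≡3002, 3002^2≡2122, 3002^4≡1052, 3002^8≡3009, 3002^16≡673, 3002^32≡2124, 3002^64≡217, 3002^128≡454, 3002^256≡922, 3002^512≡1327, 3002^1024≡1235, 3002^2048≡1815
2978 = 2048 + 512 + 256 + 128 + 32 + 2, so 3002^2978 ≡ 1815·1327·922·454·2124·2122 ≡ 1075 (mod 3109)
Right side y^r · r^s mod p:
Squares mod 3109: 1070^1≡1070, 1070^2≡788, 1070^4≡2253, 1070^8≡2121, 1070^16≡3027, 1070^32≡506, 1070^64≡1098
97 = 64 + 32 + 1, so 1070^97 ≡ 1098·506·1070 ≡ 1052 (mod 3109)
Squares mod 3109: 97^1≡97, 97^2≡82, 97^4≡506, 97^8≡1098, 97^16≡2421, 97^32≡776, 97^64≡2139, 97^128≡1982, 97^256≡1657, 97^512≡402, 97^1024≡3045
1646 = 1024 + 512 + 64 + 32 + 8 + 4 + 2, so 97^1646 ≡ 3045·402·2139·776·1098·506·82 ≡ 2655 (mod 3109)
1052·2655 = 2793060 ≡ 1178 (mod 3109)
1075 ≠ 1178, so verification fails.

reject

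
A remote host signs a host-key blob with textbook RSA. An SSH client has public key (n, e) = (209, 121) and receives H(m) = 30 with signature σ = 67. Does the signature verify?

σ^2 ≡ 67^2 = 4489 ≡ 100
σ^4 ≡ 100^2 = 10000 ≡ 177
σ^8 ≡ 177^2 = 31329 ≡ 188
σ^16 ≡ 188^2 = 35344 ≡ 23
σ^32 ≡ 23^2 = 529 ≡ 111
σ^64 ≡ 111^2 = 12321 ≡ 199
121 = 64 + 32 + 16 + 8 + 1, so σ^121 ≡ 199·111·23·188·67 ≡ 89 (mod 209)
89 ≠ 30, so verification fails.

does not verify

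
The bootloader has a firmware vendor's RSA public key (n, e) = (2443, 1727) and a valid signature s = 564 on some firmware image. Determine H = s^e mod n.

716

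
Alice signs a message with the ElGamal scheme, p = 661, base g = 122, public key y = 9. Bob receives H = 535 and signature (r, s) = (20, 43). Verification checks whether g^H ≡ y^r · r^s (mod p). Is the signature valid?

invalid

Left side g^H mod p:
122^2 = 14884 ≡ 342
122^4 ≡ 342^2 = 116964 ≡ 628
122^8 ≡ 628^2 = 394384 ≡ 428
122^16 ≡ 428^2 = 183184 ≡ 87
122^32 ≡ 87^2 = 7569 ≡ 298
122^64 ≡ 298^2 = 88804 ≡ 230
122^128 ≡ 230^2 = 52900 ≡ 20
122^256 ≡ 20^2 = 400
122^512 ≡ 400^2 = 160000 ≡ 38
535 = 512 + 16 + 4 + 2 + 1, so 122^535 ≡ 38·87·628·342·122 ≡ 632 (mod 661)
Right side y^r · r^s mod p:
9^2 = 81
9^4 ≡ 81^2 = 6561 ≡ 612
9^8 ≡ 612^2 = 374544 ≡ 418
9^16 ≡ 418^2 = 174724 ≡ 220
20 = 16 + 4, so 9^20 ≡ 220·612 ≡ 457 (mod 661)
20^2 = 400
20^4 ≡ 400^2 = 160000 ≡ 38
20^8 ≡ 38^2 = 1444 ≡ 122
20^16 ≡ 122^2 = 14884 ≡ 342
20^32 ≡ 342^2 = 116964 ≡ 628
43 = 32 + 8 + 2 + 1, so 20^43 ≡ 628·122·400·20 ≡ 547 (mod 661)
457·547 = 249979 ≡ 121 (mod 661)
632 ≠ 121, so verification fails.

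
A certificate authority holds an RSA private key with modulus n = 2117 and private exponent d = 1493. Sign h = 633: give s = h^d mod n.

Squares mod 2117: h^1≡633, h^2≡576, h^4≡1524, h^8≡227, h^16≡721, h^32≡1176, h^64≡575, h^128≡373, h^256≡1524, h^512≡227, h^1024≡721
1493 = 1024 + 256 + 128 + 64 + 16 + 4 + 1, so h^1493 ≡ 721·1524·373·575·721·1524·633 ≡ 1968 (mod 2117)

1968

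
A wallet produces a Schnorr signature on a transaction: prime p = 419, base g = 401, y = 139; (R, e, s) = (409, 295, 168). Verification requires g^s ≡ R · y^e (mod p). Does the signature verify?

verifies

g^s mod p:
401^168 mod 419 = 62
R · y^e mod p:
139^295 mod 419 = 329
409·329 = 134561 ≡ 62 (mod 419)
62 ≡ 62 (mod 419); signature holds.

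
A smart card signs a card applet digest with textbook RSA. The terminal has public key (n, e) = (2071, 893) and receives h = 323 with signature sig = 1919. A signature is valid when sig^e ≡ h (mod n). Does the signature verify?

verifies

sig^2 ≡ 1919^2 = 3682561 ≡ 323
sig^4 ≡ 323^2 = 104329 ≡ 779
sig^8 ≡ 779^2 = 606841 ≡ 38
sig^16 ≡ 38^2 = 1444
sig^32 ≡ 1444^2 = 2085136 ≡ 1710
sig^64 ≡ 1710^2 = 2924100 ≡ 1919
sig^128 ≡ 1919^2 = 3682561 ≡ 323
sig^256 ≡ 323^2 = 104329 ≡ 779
sig^512 ≡ 779^2 = 606841 ≡ 38
893 = 512 + 256 + 64 + 32 + 16 + 8 + 4 + 1, so sig^893 ≡ 38·779·1919·1710·1444·38·779·1919 ≡ 323 (mod 2071)
323 = h, so the signature checks out.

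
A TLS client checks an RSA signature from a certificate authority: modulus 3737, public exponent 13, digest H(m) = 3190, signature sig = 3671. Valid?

sig^2 ≡ 3671^2 = 13476241 ≡ 619
sig^4 ≡ 619^2 = 383161 ≡ 1987
sig^8 ≡ 1987^2 = 3948169 ≡ 1897
13 = 8 + 4 + 1, so sig^13 ≡ 1897·1987·3671 ≡ 3190 (mod 3737)
Since 3190 equals the digest 3190, verification succeeds.

yes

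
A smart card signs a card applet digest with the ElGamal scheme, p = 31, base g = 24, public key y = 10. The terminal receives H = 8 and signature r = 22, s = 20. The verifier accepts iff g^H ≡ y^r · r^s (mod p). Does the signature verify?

Left side g^H mod p:
24^2 = 576 ≡ 18
24^4 ≡ 18^2 = 324 ≡ 14
24^8 ≡ 14^2 = 196 ≡ 10
Right side y^r · r^s mod p:
10^2 = 100 ≡ 7
10^4 ≡ 7^2 = 49 ≡ 18
10^8 ≡ 18^2 = 324 ≡ 14
10^16 ≡ 14^2 = 196 ≡ 10
22 = 16 + 4 + 2, so 10^22 ≡ 10·18·7 ≡ 20 (mod 31)
22^2 = 484 ≡ 19
22^4 ≡ 19^2 = 361 ≡ 20
22^8 ≡ 20^2 = 400 ≡ 28
22^16 ≡ 28^2 = 784 ≡ 9
20 = 16 + 4, so 22^20 ≡ 9·20 ≡ 25 (mod 31)
20·25 = 500 ≡ 4 (mod 31)
10 ≠ 4, so verification fails.

does not verify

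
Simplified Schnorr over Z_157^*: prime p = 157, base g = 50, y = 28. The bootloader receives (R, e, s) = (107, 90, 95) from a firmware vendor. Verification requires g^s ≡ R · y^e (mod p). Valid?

g^s mod p:
Squares mod 157: 50^1≡50, 50^2≡145, 50^4≡144, 50^8≡12, 50^16≡144, 50^32≡12, 50^64≡144
95 = 64 + 16 + 8 + 4 + 2 + 1, so 50^95 ≡ 144·144·12·144·145·50 ≡ 22 (mod 157)
R · y^e mod p:
Squares mod 157: 28^1≡28, 28^2≡156, 28^4≡1, 28^8≡1, 28^16≡1, 28^32≡1, 28^64≡1
90 = 64 + 16 + 8 + 2, so 28^90 ≡ 1·1·1·156 ≡ 156 (mod 157)
107·156 = 16692 ≡ 50 (mod 157)
22 ≠ 50; the check fails.

no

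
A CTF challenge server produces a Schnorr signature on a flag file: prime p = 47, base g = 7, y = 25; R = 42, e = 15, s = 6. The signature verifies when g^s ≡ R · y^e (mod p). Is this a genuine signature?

genuine

g^s mod p:
Squares mod 47: 7^1≡7, 7^2≡2, 7^4≡4
6 = 4 + 2, so 7^6 ≡ 4·2 ≡ 8 (mod 47)
R · y^e mod p:
Squares mod 47: 25^1≡25, 25^2≡14, 25^4≡8, 25^8≡17
15 = 8 + 4 + 2 + 1, so 25^15 ≡ 17·8·14·25 ≡ 36 (mod 47)
42·36 = 1512 ≡ 8 (mod 47)
8 ≡ 8 (mod 47); signature holds.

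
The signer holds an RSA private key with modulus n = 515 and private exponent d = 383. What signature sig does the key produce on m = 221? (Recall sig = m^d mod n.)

121

m^2 ≡ 221^2 = 48841 ≡ 431
m^4 ≡ 431^2 = 185761 ≡ 361
m^8 ≡ 361^2 = 130321 ≡ 26
m^16 ≡ 26^2 = 676 ≡ 161
m^32 ≡ 161^2 = 25921 ≡ 171
m^64 ≡ 171^2 = 29241 ≡ 401
m^128 ≡ 401^2 = 160801 ≡ 121
m^256 ≡ 121^2 = 14641 ≡ 221
383 = 256 + 64 + 32 + 16 + 8 + 4 + 2 + 1, so m^383 ≡ 221·401·171·161·26·361·431·221 ≡ 121 (mod 515)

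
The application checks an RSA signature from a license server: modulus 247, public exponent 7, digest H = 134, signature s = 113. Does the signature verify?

does not verify

Squares mod 247: s^1≡113, s^2≡172, s^4≡191
7 = 4 + 2 + 1, so s^7 ≡ 191·172·113 ≡ 113 (mod 247)
113 ≠ 134, so verification fails.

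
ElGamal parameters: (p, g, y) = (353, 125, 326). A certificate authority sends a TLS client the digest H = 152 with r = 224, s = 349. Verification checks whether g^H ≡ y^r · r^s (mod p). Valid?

no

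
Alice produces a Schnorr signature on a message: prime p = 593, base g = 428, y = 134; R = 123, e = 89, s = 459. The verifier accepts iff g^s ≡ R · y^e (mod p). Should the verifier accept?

accept

g^s mod p:
428^2 = 183184 ≡ 540
428^4 ≡ 540^2 = 291600 ≡ 437
428^8 ≡ 437^2 = 190969 ≡ 23
428^16 ≡ 23^2 = 529
428^32 ≡ 529^2 = 279841 ≡ 538
428^64 ≡ 538^2 = 289444 ≡ 60
428^128 ≡ 60^2 = 3600 ≡ 42
428^256 ≡ 42^2 = 1764 ≡ 578
459 = 256 + 128 + 64 + 8 + 2 + 1, so 428^459 ≡ 578·42·60·23·540·428 ≡ 405 (mod 593)
R · y^e mod p:
134^2 = 17956 ≡ 166
134^4 ≡ 166^2 = 27556 ≡ 278
134^8 ≡ 278^2 = 77284 ≡ 194
134^16 ≡ 194^2 = 37636 ≡ 277
134^32 ≡ 277^2 = 76729 ≡ 232
134^64 ≡ 232^2 = 53824 ≡ 454
89 = 64 + 16 + 8 + 1, so 134^89 ≡ 454·277·194·134 ≡ 119 (mod 593)
123·119 = 14637 ≡ 405 (mod 593)
405 ≡ 405 (mod 593); signature holds.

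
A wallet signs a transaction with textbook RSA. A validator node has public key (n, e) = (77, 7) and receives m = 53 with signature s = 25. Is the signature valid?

s^2 ≡ 25^2 = 625 ≡ 9
s^4 ≡ 9^2 = 81 ≡ 4
7 = 4 + 2 + 1, so s^7 ≡ 4·9·25 ≡ 53 (mod 77)
s^7 mod 77 = 53 matches m.

valid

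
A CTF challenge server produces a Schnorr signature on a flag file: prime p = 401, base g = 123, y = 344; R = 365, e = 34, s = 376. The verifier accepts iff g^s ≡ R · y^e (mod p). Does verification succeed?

fails

g^s mod p:
123^376 mod 401 = 16
R · y^e mod p:
344^34 mod 401 = 205
365·205 = 74825 ≡ 239 (mod 401)
16 ≠ 239; the check fails.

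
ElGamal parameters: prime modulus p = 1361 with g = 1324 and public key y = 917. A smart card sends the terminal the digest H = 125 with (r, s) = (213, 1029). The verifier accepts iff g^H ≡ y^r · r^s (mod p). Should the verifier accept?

Left side g^H mod p:
1324^2 = 1752976 ≡ 8
1324^4 ≡ 8^2 = 64
1324^8 ≡ 64^2 = 4096 ≡ 13
1324^16 ≡ 13^2 = 169
1324^32 ≡ 169^2 = 28561 ≡ 1341
1324^64 ≡ 1341^2 = 1798281 ≡ 400
125 = 64 + 32 + 16 + 8 + 4 + 1, so 1324^125 ≡ 400·1341·169·13·64·1324 ≡ 48 (mod 1361)
Right side y^r · r^s mod p:
917^2 = 840889 ≡ 1152
917^4 ≡ 1152^2 = 1327104 ≡ 129
917^8 ≡ 129^2 = 16641 ≡ 309
917^16 ≡ 309^2 = 95481 ≡ 211
917^32 ≡ 211^2 = 44521 ≡ 969
917^64 ≡ 969^2 = 938961 ≡ 1232
917^128 ≡ 1232^2 = 1517824 ≡ 309
213 = 128 + 64 + 16 + 4 + 1, so 917^213 ≡ 309·1232·211·129·917 ≡ 160 (mod 1361)
213^2 = 45369 ≡ 456
213^4 ≡ 456^2 = 207936 ≡ 1064
213^8 ≡ 1064^2 = 1132096 ≡ 1105
213^16 ≡ 1105^2 = 1221025 ≡ 208
213^32 ≡ 208^2 = 43264 ≡ 1073
213^64 ≡ 1073^2 = 1151329 ≡ 1284
213^128 ≡ 1284^2 = 1648656 ≡ 485
213^256 ≡ 485^2 = 235225 ≡ 1133
213^512 ≡ 1133^2 = 1283689 ≡ 266
213^1024 ≡ 266^2 = 70756 ≡ 1345
1029 = 1024 + 4 + 1, so 213^1029 ≡ 1345·1064·213 ≡ 953 (mod 1361)
160·953 = 152480 ≡ 48 (mod 1361)
48 ≡ 48 (mod 1361), so the signature is genuine.

accept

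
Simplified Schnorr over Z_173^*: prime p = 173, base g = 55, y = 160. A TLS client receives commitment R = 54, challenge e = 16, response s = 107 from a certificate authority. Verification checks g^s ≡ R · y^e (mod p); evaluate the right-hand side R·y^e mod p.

56

160^16 mod 173 = 142
R · y^e ≡ 54·142 = 7668 ≡ 56 (mod 173)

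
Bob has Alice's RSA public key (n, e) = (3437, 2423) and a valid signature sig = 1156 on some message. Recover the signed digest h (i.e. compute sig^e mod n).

561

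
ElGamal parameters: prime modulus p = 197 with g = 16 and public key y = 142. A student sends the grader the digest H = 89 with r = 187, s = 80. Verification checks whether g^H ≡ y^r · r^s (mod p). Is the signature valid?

valid

Left side g^H mod p:
Squares mod 197: 16^1≡16, 16^2≡59, 16^4≡132, 16^8≡88, 16^16≡61, 16^32≡175, 16^64≡90
89 = 64 + 16 + 8 + 1, so 16^89 ≡ 90·61·88·16 ≡ 34 (mod 197)
Right side y^r · r^s mod p:
Squares mod 197: 142^1≡142, 142^2≡70, 142^4≡172, 142^8≡34, 142^16≡171, 142^32≡85, 142^64≡133, 142^128≡156
187 = 128 + 32 + 16 + 8 + 2 + 1, so 142^187 ≡ 156·85·171·34·70·142 ≡ 132 (mod 197)
Squares mod 197: 187^1≡187, 187^2≡100, 187^4≡150, 187^8≡42, 187^16≡188, 187^32≡81, 187^64≡60
80 = 64 + 16, so 187^80 ≡ 60·188 ≡ 51 (mod 197)
132·51 = 6732 ≡ 34 (mod 197)
34 ≡ 34 (mod 197), so the signature is genuine.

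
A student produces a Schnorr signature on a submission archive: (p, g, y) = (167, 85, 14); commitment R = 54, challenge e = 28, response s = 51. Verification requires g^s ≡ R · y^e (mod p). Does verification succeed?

passes

g^s mod p:
85^2 = 7225 ≡ 44
85^4 ≡ 44^2 = 1936 ≡ 99
85^8 ≡ 99^2 = 9801 ≡ 115
85^16 ≡ 115^2 = 13225 ≡ 32
85^32 ≡ 32^2 = 1024 ≡ 22
51 = 32 + 16 + 2 + 1, so 85^51 ≡ 22·32·44·85 ≡ 38 (mod 167)
R · y^e mod p:
14^2 = 196 ≡ 29
14^4 ≡ 29^2 = 841 ≡ 6
14^8 ≡ 6^2 = 36
14^16 ≡ 36^2 = 1296 ≡ 127
28 = 16 + 8 + 4, so 14^28 ≡ 127·36·6 ≡ 44 (mod 167)
54·44 = 2376 ≡ 38 (mod 167)
38 ≡ 38 (mod 167); signature holds.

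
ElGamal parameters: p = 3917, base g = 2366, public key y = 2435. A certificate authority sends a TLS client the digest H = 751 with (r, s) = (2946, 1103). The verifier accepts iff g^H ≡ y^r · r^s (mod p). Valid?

Left side g^H mod p:
2366^751 mod 3917 = 1406
Right side y^r · r^s mod p:
2435^2946 mod 3917 = 328
2946^1103 mod 3917 = 888
328·888 = 291264 ≡ 1406 (mod 3917)
1406 ≡ 1406 (mod 3917), so the signature is genuine.

yes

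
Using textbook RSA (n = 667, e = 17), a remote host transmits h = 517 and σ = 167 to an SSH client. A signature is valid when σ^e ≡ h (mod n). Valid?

no

σ^2 ≡ 167^2 = 27889 ≡ 542
σ^4 ≡ 542^2 = 293764 ≡ 284
σ^8 ≡ 284^2 = 80656 ≡ 616
σ^16 ≡ 616^2 = 379456 ≡ 600
17 = 16 + 1, so σ^17 ≡ 600·167 ≡ 150 (mod 667)
The recovered value 150 does not match the digest 517.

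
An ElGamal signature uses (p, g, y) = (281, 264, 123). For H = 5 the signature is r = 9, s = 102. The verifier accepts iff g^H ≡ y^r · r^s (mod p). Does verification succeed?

Left side g^H mod p:
264^2 = 69696 ≡ 8
264^4 ≡ 8^2 = 64
5 = 4 + 1, so 264^5 ≡ 64·264 ≡ 36 (mod 281)
Right side y^r · r^s mod p:
123^2 = 15129 ≡ 236
123^4 ≡ 236^2 = 55696 ≡ 58
123^8 ≡ 58^2 = 3364 ≡ 273
9 = 8 + 1, so 123^9 ≡ 273·123 ≡ 140 (mod 281)
9^2 = 81
9^4 ≡ 81^2 = 6561 ≡ 98
9^8 ≡ 98^2 = 9604 ≡ 50
9^16 ≡ 50^2 = 2500 ≡ 252
9^32 ≡ 252^2 = 63504 ≡ 279
9^64 ≡ 279^2 = 77841 ≡ 4
102 = 64 + 32 + 4 + 2, so 9^102 ≡ 4·279·98·81 ≡ 2 (mod 281)
140·2 = 280 ≡ 280 (mod 281)
36 ≠ 280, so verification fails.

fails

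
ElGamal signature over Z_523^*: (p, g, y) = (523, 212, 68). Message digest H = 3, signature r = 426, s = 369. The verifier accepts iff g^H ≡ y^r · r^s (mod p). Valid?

Left side g^H mod p:
212^2 = 44944 ≡ 489
3 = 2 + 1, so 212^3 ≡ 489·212 ≡ 114 (mod 523)
Right side y^r · r^s mod p:
68^2 = 4624 ≡ 440
68^4 ≡ 440^2 = 193600 ≡ 90
68^8 ≡ 90^2 = 8100 ≡ 255
68^16 ≡ 255^2 = 65025 ≡ 173
68^32 ≡ 173^2 = 29929 ≡ 118
68^64 ≡ 118^2 = 13924 ≡ 326
68^128 ≡ 326^2 = 106276 ≡ 107
68^256 ≡ 107^2 = 11449 ≡ 466
426 = 256 + 128 + 32 + 8 + 2, so 68^426 ≡ 466·107·118·255·440 ≡ 485 (mod 523)
426^2 = 181476 ≡ 518
426^4 ≡ 518^2 = 268324 ≡ 25
426^8 ≡ 25^2 = 625 ≡ 102
426^16 ≡ 102^2 = 10404 ≡ 467
426^32 ≡ 467^2 = 218089 ≡ 521
426^64 ≡ 521^2 = 271441 ≡ 4
426^128 ≡ 4^2 = 16
426^256 ≡ 16^2 = 256
369 = 256 + 64 + 32 + 16 + 1, so 426^369 ≡ 256·4·521·467·426 ≡ 520 (mod 523)
485·520 = 252200 ≡ 114 (mod 523)
114 ≡ 114 (mod 523), so the signature is genuine.

yes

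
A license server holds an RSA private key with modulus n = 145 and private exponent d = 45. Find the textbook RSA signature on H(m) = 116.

116

(H(m))^45 mod 145 = 116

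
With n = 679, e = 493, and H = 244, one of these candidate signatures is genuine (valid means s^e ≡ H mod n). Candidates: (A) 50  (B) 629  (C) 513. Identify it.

B

Candidate A: Squares mod 679: 50^1≡50, 50^2≡463, 50^4≡484, 50^8≡1, 50^16≡1, 50^32≡1, 50^64≡1, 50^128≡1, 50^256≡1; 493 = 256 + 128 + 64 + 32 + 8 + 4 + 1, so 50^493 ≡ 1·1·1·1·1·484·50 ≡ 435 (mod 679)
Candidate B: Squares mod 679: 629^1≡629, 629^2≡463, 629^4≡484, 629^8≡1, 629^16≡1, 629^32≡1, 629^64≡1, 629^128≡1, 629^256≡1; 493 = 256 + 128 + 64 + 32 + 8 + 4 + 1, so 629^493 ≡ 1·1·1·1·1·484·629 ≡ 244 (mod 679)
  → matches H = 244
Candidate C: Squares mod 679: 513^1≡513, 513^2≡396, 513^4≡646, 513^8≡410, 513^16≡387, 513^32≡389, 513^64≡583, 513^128≡389, 513^256≡583; 493 = 256 + 128 + 64 + 32 + 8 + 4 + 1, so 513^493 ≡ 583·389·583·389·410·646·513 ≡ 527 (mod 679)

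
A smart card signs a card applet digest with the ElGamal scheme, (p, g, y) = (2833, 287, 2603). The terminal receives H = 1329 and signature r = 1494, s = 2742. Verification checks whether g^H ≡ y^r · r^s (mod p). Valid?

Left side g^H mod p:
287^2 = 82369 ≡ 212
287^4 ≡ 212^2 = 44944 ≡ 2449
287^8 ≡ 2449^2 = 5997601 ≡ 140
287^16 ≡ 140^2 = 19600 ≡ 2602
287^32 ≡ 2602^2 = 6770404 ≡ 2367
287^64 ≡ 2367^2 = 5602689 ≡ 1848
287^128 ≡ 1848^2 = 3415104 ≡ 1339
287^256 ≡ 1339^2 = 1792921 ≡ 2465
287^512 ≡ 2465^2 = 6076225 ≡ 2273
287^1024 ≡ 2273^2 = 5166529 ≡ 1970
1329 = 1024 + 256 + 32 + 16 + 1, so 287^1329 ≡ 1970·2465·2367·2602·287 ≡ 1674 (mod 2833)
Right side y^r · r^s mod p:
2603^2 = 6775609 ≡ 1906
2603^4 ≡ 1906^2 = 3632836 ≡ 930
2603^8 ≡ 930^2 = 864900 ≡ 835
2603^16 ≡ 835^2 = 697225 ≡ 307
2603^32 ≡ 307^2 = 94249 ≡ 760
2603^64 ≡ 760^2 = 577600 ≡ 2501
2603^128 ≡ 2501^2 = 6255001 ≡ 2570
2603^256 ≡ 2570^2 = 6604900 ≡ 1177
2603^512 ≡ 1177^2 = 1385329 ≡ 2825
2603^1024 ≡ 2825^2 = 7980625 ≡ 64
1494 = 1024 + 256 + 128 + 64 + 16 + 4 + 2, so 2603^1494 ≡ 64·1177·2570·2501·307·930·1906 ≡ 868 (mod 2833)
1494^2 = 2232036 ≡ 2465
1494^4 ≡ 2465^2 = 6076225 ≡ 2273
1494^8 ≡ 2273^2 = 5166529 ≡ 1970
1494^16 ≡ 1970^2 = 3880900 ≡ 2523
1494^32 ≡ 2523^2 = 6365529 ≡ 2611
1494^64 ≡ 2611^2 = 6817321 ≡ 1123
1494^128 ≡ 1123^2 = 1261129 ≡ 444
1494^256 ≡ 444^2 = 197136 ≡ 1659
1494^512 ≡ 1659^2 = 2752281 ≡ 1438
1494^1024 ≡ 1438^2 = 2067844 ≡ 2587
1494^2048 ≡ 2587^2 = 6692569 ≡ 1023
2742 = 2048 + 512 + 128 + 32 + 16 + 4 + 2, so 1494^2742 ≡ 1023·1438·444·2611·2523·2273·2465 ≡ 1781 (mod 2833)
868·1781 = 1545908 ≡ 1923 (mod 2833)
1674 ≠ 1923, so verification fails.

no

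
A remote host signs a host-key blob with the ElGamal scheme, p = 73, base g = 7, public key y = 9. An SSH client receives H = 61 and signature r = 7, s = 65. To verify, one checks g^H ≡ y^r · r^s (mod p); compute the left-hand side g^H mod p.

66

7^2 = 49
7^4 ≡ 49^2 = 2401 ≡ 65
7^8 ≡ 65^2 = 4225 ≡ 64
7^16 ≡ 64^2 = 4096 ≡ 8
7^32 ≡ 8^2 = 64
61 = 32 + 16 + 8 + 4 + 1, so 7^61 ≡ 64·8·64·65·7 ≡ 66 (mod 73)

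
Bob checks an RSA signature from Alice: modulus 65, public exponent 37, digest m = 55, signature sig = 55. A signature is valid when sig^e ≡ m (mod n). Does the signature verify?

Squares mod 65: sig^1≡55, sig^2≡35, sig^4≡55, sig^8≡35, sig^16≡55, sig^32≡35
37 = 32 + 4 + 1, so sig^37 ≡ 35·55·55 ≡ 55 (mod 65)
Since 55 equals the digest 55, verification succeeds.

verifies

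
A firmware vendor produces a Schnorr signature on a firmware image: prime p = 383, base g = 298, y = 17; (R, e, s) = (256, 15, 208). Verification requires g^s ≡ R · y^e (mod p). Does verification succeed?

fails

g^s mod p:
298^2 = 88804 ≡ 331
298^4 ≡ 331^2 = 109561 ≡ 23
298^8 ≡ 23^2 = 529 ≡ 146
298^16 ≡ 146^2 = 21316 ≡ 251
298^32 ≡ 251^2 = 63001 ≡ 189
298^64 ≡ 189^2 = 35721 ≡ 102
298^128 ≡ 102^2 = 10404 ≡ 63
208 = 128 + 64 + 16, so 298^208 ≡ 63·102·251 ≡ 113 (mod 383)
R · y^e mod p:
17^2 = 289
17^4 ≡ 289^2 = 83521 ≡ 27
17^8 ≡ 27^2 = 729 ≡ 346
15 = 8 + 4 + 2 + 1, so 17^15 ≡ 346·27·289·17 ≡ 58 (mod 383)
256·58 = 14848 ≡ 294 (mod 383)
113 ≠ 294; the check fails.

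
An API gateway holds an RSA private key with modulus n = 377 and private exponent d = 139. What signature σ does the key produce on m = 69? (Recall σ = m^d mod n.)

95

m^139 mod 377 = 95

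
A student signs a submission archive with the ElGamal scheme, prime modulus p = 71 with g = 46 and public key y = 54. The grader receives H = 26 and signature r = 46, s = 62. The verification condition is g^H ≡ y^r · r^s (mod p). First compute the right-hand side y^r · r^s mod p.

25

54^46 mod 71 = 54
46^62 mod 71 = 57
y^r · r^s ≡ 54·57 = 3078 ≡ 25 (mod 71)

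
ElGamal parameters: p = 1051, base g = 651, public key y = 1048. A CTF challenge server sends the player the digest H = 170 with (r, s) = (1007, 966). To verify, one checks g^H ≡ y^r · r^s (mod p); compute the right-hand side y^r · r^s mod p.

1048^2 = 1098304 ≡ 9
1048^4 ≡ 9^2 = 81
1048^8 ≡ 81^2 = 6561 ≡ 255
1048^16 ≡ 255^2 = 65025 ≡ 914
1048^32 ≡ 914^2 = 835396 ≡ 902
1048^64 ≡ 902^2 = 813604 ≡ 130
1048^128 ≡ 130^2 = 16900 ≡ 84
1048^256 ≡ 84^2 = 7056 ≡ 750
1048^512 ≡ 750^2 = 562500 ≡ 215
1007 = 512 + 256 + 128 + 64 + 32 + 8 + 4 + 2 + 1, so 1048^1007 ≡ 215·750·84·130·902·255·81·9·1048 ≡ 248 (mod 1051)
1007^2 = 1014049 ≡ 885
1007^4 ≡ 885^2 = 783225 ≡ 230
1007^8 ≡ 230^2 = 52900 ≡ 350
1007^16 ≡ 350^2 = 122500 ≡ 584
1007^32 ≡ 584^2 = 341056 ≡ 532
1007^64 ≡ 532^2 = 283024 ≡ 305
1007^128 ≡ 305^2 = 93025 ≡ 537
1007^256 ≡ 537^2 = 288369 ≡ 395
1007^512 ≡ 395^2 = 156025 ≡ 477
966 = 512 + 256 + 128 + 64 + 4 + 2, so 1007^966 ≡ 477·395·537·305·230·885 ≡ 307 (mod 1051)
y^r · r^s ≡ 248·307 = 76136 ≡ 464 (mod 1051)

464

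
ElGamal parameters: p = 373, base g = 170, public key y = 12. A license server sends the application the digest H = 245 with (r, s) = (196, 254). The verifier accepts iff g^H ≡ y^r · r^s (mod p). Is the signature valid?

invalid

Left side g^H mod p:
170^245 mod 373 = 46
Right side y^r · r^s mod p:
12^196 mod 373 = 189
196^254 mod 373 = 165
189·165 = 31185 ≡ 226 (mod 373)
46 ≠ 226, so verification fails.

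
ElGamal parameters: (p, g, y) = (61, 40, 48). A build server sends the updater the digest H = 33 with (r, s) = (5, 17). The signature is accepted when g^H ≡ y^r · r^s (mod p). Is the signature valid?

Left side g^H mod p:
40^2 = 1600 ≡ 14
40^4 ≡ 14^2 = 196 ≡ 13
40^8 ≡ 13^2 = 169 ≡ 47
40^16 ≡ 47^2 = 2209 ≡ 13
40^32 ≡ 13^2 = 169 ≡ 47
33 = 32 + 1, so 40^33 ≡ 47·40 ≡ 50 (mod 61)
Right side y^r · r^s mod p:
48^2 = 2304 ≡ 47
48^4 ≡ 47^2 = 2209 ≡ 13
5 = 4 + 1, so 48^5 ≡ 13·48 ≡ 14 (mod 61)
5^2 = 25
5^4 ≡ 25^2 = 625 ≡ 15
5^8 ≡ 15^2 = 225 ≡ 42
5^16 ≡ 42^2 = 1764 ≡ 56
17 = 16 + 1, so 5^17 ≡ 56·5 ≡ 36 (mod 61)
14·36 = 504 ≡ 16 (mod 61)
50 ≠ 16, so verification fails.

invalid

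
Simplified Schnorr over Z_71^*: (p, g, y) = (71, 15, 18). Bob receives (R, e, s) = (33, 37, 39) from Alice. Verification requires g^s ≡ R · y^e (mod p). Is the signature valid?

invalid

g^s mod p:
Squares mod 71: 15^1≡15, 15^2≡12, 15^4≡2, 15^8≡4, 15^16≡16, 15^32≡43
39 = 32 + 4 + 2 + 1, so 15^39 ≡ 43·2·12·15 ≡ 2 (mod 71)
R · y^e mod p:
Squares mod 71: 18^1≡18, 18^2≡40, 18^4≡38, 18^8≡24, 18^16≡8, 18^32≡64
37 = 32 + 4 + 1, so 18^37 ≡ 64·38·18 ≡ 40 (mod 71)
33·40 = 1320 ≡ 42 (mod 71)
2 ≠ 42; the check fails.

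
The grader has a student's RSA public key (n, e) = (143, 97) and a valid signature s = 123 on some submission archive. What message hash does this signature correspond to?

84

s^2 ≡ 123^2 = 15129 ≡ 114
s^4 ≡ 114^2 = 12996 ≡ 126
s^8 ≡ 126^2 = 15876 ≡ 3
s^16 ≡ 3^2 = 9
s^32 ≡ 9^2 = 81
s^64 ≡ 81^2 = 6561 ≡ 126
97 = 64 + 32 + 1, so s^97 ≡ 126·81·123 ≡ 84 (mod 143)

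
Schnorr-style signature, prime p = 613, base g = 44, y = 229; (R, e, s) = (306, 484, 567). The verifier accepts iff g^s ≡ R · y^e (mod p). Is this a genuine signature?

forged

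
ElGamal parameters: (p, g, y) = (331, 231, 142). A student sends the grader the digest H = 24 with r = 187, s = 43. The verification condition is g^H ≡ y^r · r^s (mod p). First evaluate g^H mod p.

102

231^2 = 53361 ≡ 70
231^4 ≡ 70^2 = 4900 ≡ 266
231^8 ≡ 266^2 = 70756 ≡ 253
231^16 ≡ 253^2 = 64009 ≡ 126
24 = 16 + 8, so 231^24 ≡ 126·253 ≡ 102 (mod 331)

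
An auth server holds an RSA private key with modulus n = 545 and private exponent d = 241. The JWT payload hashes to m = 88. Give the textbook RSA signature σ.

Squares mod 545: m^1≡88, m^2≡114, m^4≡461, m^8≡516, m^16≡296, m^32≡416, m^64≡291, m^128≡206
241 = 128 + 64 + 32 + 16 + 1, so m^241 ≡ 206·291·416·296·88 ≡ 523 (mod 545)

523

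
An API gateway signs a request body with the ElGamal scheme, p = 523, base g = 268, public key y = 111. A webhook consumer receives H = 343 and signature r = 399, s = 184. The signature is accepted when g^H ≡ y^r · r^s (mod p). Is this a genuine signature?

Left side g^H mod p:
268^2 = 71824 ≡ 173
268^4 ≡ 173^2 = 29929 ≡ 118
268^8 ≡ 118^2 = 13924 ≡ 326
268^16 ≡ 326^2 = 106276 ≡ 107
268^32 ≡ 107^2 = 11449 ≡ 466
268^64 ≡ 466^2 = 217156 ≡ 111
268^128 ≡ 111^2 = 12321 ≡ 292
268^256 ≡ 292^2 = 85264 ≡ 15
343 = 256 + 64 + 16 + 4 + 2 + 1, so 268^343 ≡ 15·111·107·118·173·268 ≡ 146 (mod 523)
Right side y^r · r^s mod p:
111^2 = 12321 ≡ 292
111^4 ≡ 292^2 = 85264 ≡ 15
111^8 ≡ 15^2 = 225
111^16 ≡ 225^2 = 50625 ≡ 417
111^32 ≡ 417^2 = 173889 ≡ 253
111^64 ≡ 253^2 = 64009 ≡ 203
111^128 ≡ 203^2 = 41209 ≡ 415
111^256 ≡ 415^2 = 172225 ≡ 158
399 = 256 + 128 + 8 + 4 + 2 + 1, so 111^399 ≡ 158·415·225·15·292·111 ≡ 464 (mod 523)
399^2 = 159201 ≡ 209
399^4 ≡ 209^2 = 43681 ≡ 272
399^8 ≡ 272^2 = 73984 ≡ 241
399^16 ≡ 241^2 = 58081 ≡ 28
399^32 ≡ 28^2 = 784 ≡ 261
399^64 ≡ 261^2 = 68121 ≡ 131
399^128 ≡ 131^2 = 17161 ≡ 425
184 = 128 + 32 + 16 + 8, so 399^184 ≡ 425·261·28·241 ≡ 116 (mod 523)
464·116 = 53824 ≡ 478 (mod 523)
146 ≠ 478, so verification fails.

forged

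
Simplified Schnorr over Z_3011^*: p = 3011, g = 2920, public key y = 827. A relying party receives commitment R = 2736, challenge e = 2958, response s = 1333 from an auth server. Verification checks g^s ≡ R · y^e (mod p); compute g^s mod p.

Squares mod 3011: 2920^1≡2920, 2920^2≡2259, 2920^4≡2447, 2920^8≡1941, 2920^16≡720, 2920^32≡508, 2920^64≡2129, 2920^128≡1086, 2920^256≡2095, 2920^512≡1998, 2920^1024≡2429
1333 = 1024 + 256 + 32 + 16 + 4 + 1, so 2920^1333 ≡ 2429·2095·508·720·2447·2920 ≡ 537 (mod 3011)

537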